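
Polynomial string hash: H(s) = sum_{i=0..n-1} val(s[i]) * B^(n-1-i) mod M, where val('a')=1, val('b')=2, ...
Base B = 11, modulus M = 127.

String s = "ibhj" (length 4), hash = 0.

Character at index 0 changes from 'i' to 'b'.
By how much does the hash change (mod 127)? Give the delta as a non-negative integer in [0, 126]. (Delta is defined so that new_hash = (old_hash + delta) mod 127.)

Answer: 81

Derivation:
Delta formula: (val(new) - val(old)) * B^(n-1-k) mod M
  val('b') - val('i') = 2 - 9 = -7
  B^(n-1-k) = 11^3 mod 127 = 61
  Delta = -7 * 61 mod 127 = 81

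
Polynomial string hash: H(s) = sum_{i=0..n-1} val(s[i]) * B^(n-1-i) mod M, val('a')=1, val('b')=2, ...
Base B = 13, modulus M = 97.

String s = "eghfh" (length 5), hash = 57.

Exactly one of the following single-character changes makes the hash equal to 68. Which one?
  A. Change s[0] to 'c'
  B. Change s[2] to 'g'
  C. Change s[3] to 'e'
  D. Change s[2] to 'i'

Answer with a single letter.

Answer: A

Derivation:
Option A: s[0]='e'->'c', delta=(3-5)*13^4 mod 97 = 11, hash=57+11 mod 97 = 68 <-- target
Option B: s[2]='h'->'g', delta=(7-8)*13^2 mod 97 = 25, hash=57+25 mod 97 = 82
Option C: s[3]='f'->'e', delta=(5-6)*13^1 mod 97 = 84, hash=57+84 mod 97 = 44
Option D: s[2]='h'->'i', delta=(9-8)*13^2 mod 97 = 72, hash=57+72 mod 97 = 32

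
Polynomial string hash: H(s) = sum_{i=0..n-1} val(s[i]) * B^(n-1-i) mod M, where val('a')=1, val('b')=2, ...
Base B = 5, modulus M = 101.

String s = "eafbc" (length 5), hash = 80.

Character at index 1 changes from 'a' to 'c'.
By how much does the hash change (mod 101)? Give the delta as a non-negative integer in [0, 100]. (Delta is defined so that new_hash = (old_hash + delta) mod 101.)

Answer: 48

Derivation:
Delta formula: (val(new) - val(old)) * B^(n-1-k) mod M
  val('c') - val('a') = 3 - 1 = 2
  B^(n-1-k) = 5^3 mod 101 = 24
  Delta = 2 * 24 mod 101 = 48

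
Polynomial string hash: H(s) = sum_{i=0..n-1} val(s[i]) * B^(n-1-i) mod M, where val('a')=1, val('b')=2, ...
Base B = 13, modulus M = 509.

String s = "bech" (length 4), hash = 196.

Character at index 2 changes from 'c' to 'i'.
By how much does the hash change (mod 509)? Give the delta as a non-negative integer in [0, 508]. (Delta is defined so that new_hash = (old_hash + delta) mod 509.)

Answer: 78

Derivation:
Delta formula: (val(new) - val(old)) * B^(n-1-k) mod M
  val('i') - val('c') = 9 - 3 = 6
  B^(n-1-k) = 13^1 mod 509 = 13
  Delta = 6 * 13 mod 509 = 78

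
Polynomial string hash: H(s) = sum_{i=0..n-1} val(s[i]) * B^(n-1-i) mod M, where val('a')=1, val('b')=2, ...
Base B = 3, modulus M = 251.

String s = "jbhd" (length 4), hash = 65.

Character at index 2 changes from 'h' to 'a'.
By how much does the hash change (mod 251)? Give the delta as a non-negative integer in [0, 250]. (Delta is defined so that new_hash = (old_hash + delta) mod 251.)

Answer: 230

Derivation:
Delta formula: (val(new) - val(old)) * B^(n-1-k) mod M
  val('a') - val('h') = 1 - 8 = -7
  B^(n-1-k) = 3^1 mod 251 = 3
  Delta = -7 * 3 mod 251 = 230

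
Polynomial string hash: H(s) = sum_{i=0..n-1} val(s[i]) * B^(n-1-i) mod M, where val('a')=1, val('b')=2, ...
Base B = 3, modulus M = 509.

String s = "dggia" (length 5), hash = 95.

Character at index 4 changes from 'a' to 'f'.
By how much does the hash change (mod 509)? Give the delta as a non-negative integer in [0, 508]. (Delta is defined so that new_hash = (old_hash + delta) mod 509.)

Delta formula: (val(new) - val(old)) * B^(n-1-k) mod M
  val('f') - val('a') = 6 - 1 = 5
  B^(n-1-k) = 3^0 mod 509 = 1
  Delta = 5 * 1 mod 509 = 5

Answer: 5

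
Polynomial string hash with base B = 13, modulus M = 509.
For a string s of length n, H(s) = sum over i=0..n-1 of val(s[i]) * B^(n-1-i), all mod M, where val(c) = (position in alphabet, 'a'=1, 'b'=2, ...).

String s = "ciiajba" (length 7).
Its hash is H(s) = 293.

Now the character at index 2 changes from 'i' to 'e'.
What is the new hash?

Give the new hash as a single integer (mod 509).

Answer: 65

Derivation:
val('i') = 9, val('e') = 5
Position k = 2, exponent = n-1-k = 4
B^4 mod M = 13^4 mod 509 = 57
Delta = (5 - 9) * 57 mod 509 = 281
New hash = (293 + 281) mod 509 = 65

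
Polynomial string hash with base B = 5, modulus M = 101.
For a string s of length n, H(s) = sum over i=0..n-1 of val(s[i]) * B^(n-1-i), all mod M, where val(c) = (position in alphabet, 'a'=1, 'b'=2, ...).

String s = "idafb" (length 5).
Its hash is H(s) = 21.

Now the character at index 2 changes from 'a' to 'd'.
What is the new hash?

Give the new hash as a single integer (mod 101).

Answer: 96

Derivation:
val('a') = 1, val('d') = 4
Position k = 2, exponent = n-1-k = 2
B^2 mod M = 5^2 mod 101 = 25
Delta = (4 - 1) * 25 mod 101 = 75
New hash = (21 + 75) mod 101 = 96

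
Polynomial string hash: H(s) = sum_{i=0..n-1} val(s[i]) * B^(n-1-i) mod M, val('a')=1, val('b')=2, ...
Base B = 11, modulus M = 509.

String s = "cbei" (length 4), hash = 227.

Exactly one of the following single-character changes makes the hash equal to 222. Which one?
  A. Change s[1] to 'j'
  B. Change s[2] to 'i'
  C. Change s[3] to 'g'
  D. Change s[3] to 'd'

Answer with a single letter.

Answer: D

Derivation:
Option A: s[1]='b'->'j', delta=(10-2)*11^2 mod 509 = 459, hash=227+459 mod 509 = 177
Option B: s[2]='e'->'i', delta=(9-5)*11^1 mod 509 = 44, hash=227+44 mod 509 = 271
Option C: s[3]='i'->'g', delta=(7-9)*11^0 mod 509 = 507, hash=227+507 mod 509 = 225
Option D: s[3]='i'->'d', delta=(4-9)*11^0 mod 509 = 504, hash=227+504 mod 509 = 222 <-- target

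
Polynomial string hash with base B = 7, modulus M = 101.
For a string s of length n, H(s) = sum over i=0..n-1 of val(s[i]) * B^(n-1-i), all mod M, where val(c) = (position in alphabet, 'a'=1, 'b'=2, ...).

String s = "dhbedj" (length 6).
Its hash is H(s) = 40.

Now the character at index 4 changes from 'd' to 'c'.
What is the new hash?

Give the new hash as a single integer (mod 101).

val('d') = 4, val('c') = 3
Position k = 4, exponent = n-1-k = 1
B^1 mod M = 7^1 mod 101 = 7
Delta = (3 - 4) * 7 mod 101 = 94
New hash = (40 + 94) mod 101 = 33

Answer: 33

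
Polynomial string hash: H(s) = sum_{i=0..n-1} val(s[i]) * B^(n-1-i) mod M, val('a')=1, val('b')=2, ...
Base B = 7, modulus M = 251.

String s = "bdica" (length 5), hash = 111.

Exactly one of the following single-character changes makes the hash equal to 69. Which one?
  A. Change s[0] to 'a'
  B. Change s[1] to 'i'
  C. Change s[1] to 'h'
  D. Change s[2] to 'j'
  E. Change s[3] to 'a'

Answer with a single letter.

Option A: s[0]='b'->'a', delta=(1-2)*7^4 mod 251 = 109, hash=111+109 mod 251 = 220
Option B: s[1]='d'->'i', delta=(9-4)*7^3 mod 251 = 209, hash=111+209 mod 251 = 69 <-- target
Option C: s[1]='d'->'h', delta=(8-4)*7^3 mod 251 = 117, hash=111+117 mod 251 = 228
Option D: s[2]='i'->'j', delta=(10-9)*7^2 mod 251 = 49, hash=111+49 mod 251 = 160
Option E: s[3]='c'->'a', delta=(1-3)*7^1 mod 251 = 237, hash=111+237 mod 251 = 97

Answer: B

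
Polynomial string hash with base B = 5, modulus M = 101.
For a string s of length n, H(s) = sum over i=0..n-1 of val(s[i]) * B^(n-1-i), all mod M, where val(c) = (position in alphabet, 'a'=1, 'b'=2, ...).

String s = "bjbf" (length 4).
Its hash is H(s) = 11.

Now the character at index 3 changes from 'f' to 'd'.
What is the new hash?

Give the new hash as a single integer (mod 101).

Answer: 9

Derivation:
val('f') = 6, val('d') = 4
Position k = 3, exponent = n-1-k = 0
B^0 mod M = 5^0 mod 101 = 1
Delta = (4 - 6) * 1 mod 101 = 99
New hash = (11 + 99) mod 101 = 9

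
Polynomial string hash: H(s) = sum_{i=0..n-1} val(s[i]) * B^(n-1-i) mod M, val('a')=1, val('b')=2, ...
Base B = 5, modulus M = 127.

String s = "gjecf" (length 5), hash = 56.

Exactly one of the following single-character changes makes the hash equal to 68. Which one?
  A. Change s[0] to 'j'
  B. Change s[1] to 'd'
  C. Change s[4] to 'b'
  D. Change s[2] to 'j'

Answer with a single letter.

Option A: s[0]='g'->'j', delta=(10-7)*5^4 mod 127 = 97, hash=56+97 mod 127 = 26
Option B: s[1]='j'->'d', delta=(4-10)*5^3 mod 127 = 12, hash=56+12 mod 127 = 68 <-- target
Option C: s[4]='f'->'b', delta=(2-6)*5^0 mod 127 = 123, hash=56+123 mod 127 = 52
Option D: s[2]='e'->'j', delta=(10-5)*5^2 mod 127 = 125, hash=56+125 mod 127 = 54

Answer: B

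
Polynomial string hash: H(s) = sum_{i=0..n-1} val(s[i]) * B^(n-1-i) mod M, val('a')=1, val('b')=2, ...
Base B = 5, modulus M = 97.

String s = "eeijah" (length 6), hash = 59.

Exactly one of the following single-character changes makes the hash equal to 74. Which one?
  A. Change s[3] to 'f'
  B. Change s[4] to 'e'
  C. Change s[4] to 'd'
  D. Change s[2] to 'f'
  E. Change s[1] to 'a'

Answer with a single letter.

Option A: s[3]='j'->'f', delta=(6-10)*5^2 mod 97 = 94, hash=59+94 mod 97 = 56
Option B: s[4]='a'->'e', delta=(5-1)*5^1 mod 97 = 20, hash=59+20 mod 97 = 79
Option C: s[4]='a'->'d', delta=(4-1)*5^1 mod 97 = 15, hash=59+15 mod 97 = 74 <-- target
Option D: s[2]='i'->'f', delta=(6-9)*5^3 mod 97 = 13, hash=59+13 mod 97 = 72
Option E: s[1]='e'->'a', delta=(1-5)*5^4 mod 97 = 22, hash=59+22 mod 97 = 81

Answer: C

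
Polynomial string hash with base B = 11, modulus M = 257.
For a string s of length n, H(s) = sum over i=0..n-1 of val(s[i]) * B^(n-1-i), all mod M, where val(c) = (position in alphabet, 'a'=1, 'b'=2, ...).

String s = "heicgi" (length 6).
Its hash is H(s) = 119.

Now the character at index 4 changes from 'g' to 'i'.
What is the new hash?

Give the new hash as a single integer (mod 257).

Answer: 141

Derivation:
val('g') = 7, val('i') = 9
Position k = 4, exponent = n-1-k = 1
B^1 mod M = 11^1 mod 257 = 11
Delta = (9 - 7) * 11 mod 257 = 22
New hash = (119 + 22) mod 257 = 141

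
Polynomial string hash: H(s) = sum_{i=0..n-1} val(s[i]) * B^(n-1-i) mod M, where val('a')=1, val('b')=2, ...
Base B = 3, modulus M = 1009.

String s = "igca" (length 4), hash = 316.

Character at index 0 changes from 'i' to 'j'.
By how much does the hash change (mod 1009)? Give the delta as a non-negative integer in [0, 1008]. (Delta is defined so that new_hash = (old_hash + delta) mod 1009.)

Answer: 27

Derivation:
Delta formula: (val(new) - val(old)) * B^(n-1-k) mod M
  val('j') - val('i') = 10 - 9 = 1
  B^(n-1-k) = 3^3 mod 1009 = 27
  Delta = 1 * 27 mod 1009 = 27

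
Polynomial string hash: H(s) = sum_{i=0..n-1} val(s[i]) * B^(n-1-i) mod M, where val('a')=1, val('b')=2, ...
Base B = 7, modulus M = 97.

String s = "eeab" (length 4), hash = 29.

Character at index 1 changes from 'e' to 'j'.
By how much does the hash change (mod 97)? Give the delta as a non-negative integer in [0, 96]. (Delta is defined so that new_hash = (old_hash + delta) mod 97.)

Answer: 51

Derivation:
Delta formula: (val(new) - val(old)) * B^(n-1-k) mod M
  val('j') - val('e') = 10 - 5 = 5
  B^(n-1-k) = 7^2 mod 97 = 49
  Delta = 5 * 49 mod 97 = 51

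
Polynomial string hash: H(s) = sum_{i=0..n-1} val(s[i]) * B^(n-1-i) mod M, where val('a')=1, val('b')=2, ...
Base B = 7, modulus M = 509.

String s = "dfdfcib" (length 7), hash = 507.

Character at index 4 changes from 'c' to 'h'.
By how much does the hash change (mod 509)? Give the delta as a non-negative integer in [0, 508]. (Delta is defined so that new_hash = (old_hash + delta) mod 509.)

Answer: 245

Derivation:
Delta formula: (val(new) - val(old)) * B^(n-1-k) mod M
  val('h') - val('c') = 8 - 3 = 5
  B^(n-1-k) = 7^2 mod 509 = 49
  Delta = 5 * 49 mod 509 = 245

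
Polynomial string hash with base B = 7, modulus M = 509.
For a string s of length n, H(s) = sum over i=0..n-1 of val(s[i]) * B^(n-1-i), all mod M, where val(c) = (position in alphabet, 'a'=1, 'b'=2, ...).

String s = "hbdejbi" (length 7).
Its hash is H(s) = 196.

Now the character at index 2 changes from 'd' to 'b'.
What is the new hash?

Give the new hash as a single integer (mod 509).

val('d') = 4, val('b') = 2
Position k = 2, exponent = n-1-k = 4
B^4 mod M = 7^4 mod 509 = 365
Delta = (2 - 4) * 365 mod 509 = 288
New hash = (196 + 288) mod 509 = 484

Answer: 484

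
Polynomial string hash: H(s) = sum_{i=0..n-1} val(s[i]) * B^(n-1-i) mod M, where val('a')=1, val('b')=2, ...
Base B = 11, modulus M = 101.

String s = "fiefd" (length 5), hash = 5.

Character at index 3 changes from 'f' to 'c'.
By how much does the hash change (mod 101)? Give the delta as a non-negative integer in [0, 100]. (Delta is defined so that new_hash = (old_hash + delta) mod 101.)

Delta formula: (val(new) - val(old)) * B^(n-1-k) mod M
  val('c') - val('f') = 3 - 6 = -3
  B^(n-1-k) = 11^1 mod 101 = 11
  Delta = -3 * 11 mod 101 = 68

Answer: 68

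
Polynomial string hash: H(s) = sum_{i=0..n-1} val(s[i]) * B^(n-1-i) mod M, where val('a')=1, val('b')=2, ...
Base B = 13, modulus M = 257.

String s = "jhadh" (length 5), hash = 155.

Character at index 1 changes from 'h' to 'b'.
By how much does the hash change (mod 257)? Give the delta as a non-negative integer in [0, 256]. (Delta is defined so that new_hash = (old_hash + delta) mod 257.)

Answer: 182

Derivation:
Delta formula: (val(new) - val(old)) * B^(n-1-k) mod M
  val('b') - val('h') = 2 - 8 = -6
  B^(n-1-k) = 13^3 mod 257 = 141
  Delta = -6 * 141 mod 257 = 182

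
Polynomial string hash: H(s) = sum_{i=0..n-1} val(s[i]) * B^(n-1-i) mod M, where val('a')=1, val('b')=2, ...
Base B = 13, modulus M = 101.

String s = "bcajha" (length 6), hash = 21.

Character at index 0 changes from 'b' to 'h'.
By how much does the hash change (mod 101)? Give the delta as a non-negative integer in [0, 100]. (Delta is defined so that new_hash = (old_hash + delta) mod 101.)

Delta formula: (val(new) - val(old)) * B^(n-1-k) mod M
  val('h') - val('b') = 8 - 2 = 6
  B^(n-1-k) = 13^5 mod 101 = 17
  Delta = 6 * 17 mod 101 = 1

Answer: 1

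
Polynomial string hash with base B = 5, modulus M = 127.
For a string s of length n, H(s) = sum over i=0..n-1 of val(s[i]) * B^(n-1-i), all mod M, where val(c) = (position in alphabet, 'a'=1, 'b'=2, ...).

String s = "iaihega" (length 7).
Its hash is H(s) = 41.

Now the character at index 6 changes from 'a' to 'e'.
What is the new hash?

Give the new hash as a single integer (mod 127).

val('a') = 1, val('e') = 5
Position k = 6, exponent = n-1-k = 0
B^0 mod M = 5^0 mod 127 = 1
Delta = (5 - 1) * 1 mod 127 = 4
New hash = (41 + 4) mod 127 = 45

Answer: 45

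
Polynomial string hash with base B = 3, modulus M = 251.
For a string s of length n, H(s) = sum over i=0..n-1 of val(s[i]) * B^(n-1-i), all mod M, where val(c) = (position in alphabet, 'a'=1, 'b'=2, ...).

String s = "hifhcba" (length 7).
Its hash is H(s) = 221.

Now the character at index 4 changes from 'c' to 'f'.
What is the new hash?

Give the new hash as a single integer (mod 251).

Answer: 248

Derivation:
val('c') = 3, val('f') = 6
Position k = 4, exponent = n-1-k = 2
B^2 mod M = 3^2 mod 251 = 9
Delta = (6 - 3) * 9 mod 251 = 27
New hash = (221 + 27) mod 251 = 248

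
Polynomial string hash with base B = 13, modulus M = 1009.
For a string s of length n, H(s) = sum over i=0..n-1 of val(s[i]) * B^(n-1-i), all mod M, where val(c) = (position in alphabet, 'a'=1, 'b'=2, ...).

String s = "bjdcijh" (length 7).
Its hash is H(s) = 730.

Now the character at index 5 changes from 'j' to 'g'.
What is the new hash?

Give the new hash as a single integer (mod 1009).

Answer: 691

Derivation:
val('j') = 10, val('g') = 7
Position k = 5, exponent = n-1-k = 1
B^1 mod M = 13^1 mod 1009 = 13
Delta = (7 - 10) * 13 mod 1009 = 970
New hash = (730 + 970) mod 1009 = 691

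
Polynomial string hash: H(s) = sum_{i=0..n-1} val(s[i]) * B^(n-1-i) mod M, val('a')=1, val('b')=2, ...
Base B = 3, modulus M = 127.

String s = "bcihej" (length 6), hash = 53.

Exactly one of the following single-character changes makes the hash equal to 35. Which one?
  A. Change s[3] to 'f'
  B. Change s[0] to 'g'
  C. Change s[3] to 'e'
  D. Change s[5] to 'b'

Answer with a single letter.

Answer: A

Derivation:
Option A: s[3]='h'->'f', delta=(6-8)*3^2 mod 127 = 109, hash=53+109 mod 127 = 35 <-- target
Option B: s[0]='b'->'g', delta=(7-2)*3^5 mod 127 = 72, hash=53+72 mod 127 = 125
Option C: s[3]='h'->'e', delta=(5-8)*3^2 mod 127 = 100, hash=53+100 mod 127 = 26
Option D: s[5]='j'->'b', delta=(2-10)*3^0 mod 127 = 119, hash=53+119 mod 127 = 45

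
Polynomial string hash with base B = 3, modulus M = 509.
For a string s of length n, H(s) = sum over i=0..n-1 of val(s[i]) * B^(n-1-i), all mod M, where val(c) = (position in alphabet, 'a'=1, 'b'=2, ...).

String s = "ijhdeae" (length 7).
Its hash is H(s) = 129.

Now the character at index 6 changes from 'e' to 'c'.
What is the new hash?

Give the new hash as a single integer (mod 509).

val('e') = 5, val('c') = 3
Position k = 6, exponent = n-1-k = 0
B^0 mod M = 3^0 mod 509 = 1
Delta = (3 - 5) * 1 mod 509 = 507
New hash = (129 + 507) mod 509 = 127

Answer: 127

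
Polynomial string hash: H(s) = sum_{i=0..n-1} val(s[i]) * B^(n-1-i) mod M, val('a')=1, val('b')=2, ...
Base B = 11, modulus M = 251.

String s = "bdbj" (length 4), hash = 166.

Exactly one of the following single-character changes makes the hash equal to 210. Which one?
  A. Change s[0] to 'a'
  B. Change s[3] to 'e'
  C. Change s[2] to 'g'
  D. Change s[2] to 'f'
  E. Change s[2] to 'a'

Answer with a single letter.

Option A: s[0]='b'->'a', delta=(1-2)*11^3 mod 251 = 175, hash=166+175 mod 251 = 90
Option B: s[3]='j'->'e', delta=(5-10)*11^0 mod 251 = 246, hash=166+246 mod 251 = 161
Option C: s[2]='b'->'g', delta=(7-2)*11^1 mod 251 = 55, hash=166+55 mod 251 = 221
Option D: s[2]='b'->'f', delta=(6-2)*11^1 mod 251 = 44, hash=166+44 mod 251 = 210 <-- target
Option E: s[2]='b'->'a', delta=(1-2)*11^1 mod 251 = 240, hash=166+240 mod 251 = 155

Answer: D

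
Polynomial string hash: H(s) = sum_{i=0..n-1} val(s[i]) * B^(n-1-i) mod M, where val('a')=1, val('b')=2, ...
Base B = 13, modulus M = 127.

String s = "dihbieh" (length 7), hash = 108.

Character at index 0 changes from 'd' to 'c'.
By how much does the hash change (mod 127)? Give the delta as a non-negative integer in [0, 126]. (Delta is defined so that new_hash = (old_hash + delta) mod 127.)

Delta formula: (val(new) - val(old)) * B^(n-1-k) mod M
  val('c') - val('d') = 3 - 4 = -1
  B^(n-1-k) = 13^6 mod 127 = 47
  Delta = -1 * 47 mod 127 = 80

Answer: 80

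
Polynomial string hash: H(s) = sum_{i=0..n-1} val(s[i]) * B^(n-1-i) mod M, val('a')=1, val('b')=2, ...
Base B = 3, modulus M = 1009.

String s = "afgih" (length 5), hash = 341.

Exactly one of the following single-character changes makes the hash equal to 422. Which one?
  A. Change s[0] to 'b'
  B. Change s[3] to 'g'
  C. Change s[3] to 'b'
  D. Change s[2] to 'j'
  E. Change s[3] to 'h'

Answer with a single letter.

Option A: s[0]='a'->'b', delta=(2-1)*3^4 mod 1009 = 81, hash=341+81 mod 1009 = 422 <-- target
Option B: s[3]='i'->'g', delta=(7-9)*3^1 mod 1009 = 1003, hash=341+1003 mod 1009 = 335
Option C: s[3]='i'->'b', delta=(2-9)*3^1 mod 1009 = 988, hash=341+988 mod 1009 = 320
Option D: s[2]='g'->'j', delta=(10-7)*3^2 mod 1009 = 27, hash=341+27 mod 1009 = 368
Option E: s[3]='i'->'h', delta=(8-9)*3^1 mod 1009 = 1006, hash=341+1006 mod 1009 = 338

Answer: A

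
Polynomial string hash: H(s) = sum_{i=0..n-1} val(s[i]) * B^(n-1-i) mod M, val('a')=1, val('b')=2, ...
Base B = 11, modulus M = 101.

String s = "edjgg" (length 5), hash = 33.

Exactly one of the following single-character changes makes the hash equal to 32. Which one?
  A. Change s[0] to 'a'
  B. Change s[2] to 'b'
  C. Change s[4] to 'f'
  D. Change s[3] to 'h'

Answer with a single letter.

Answer: C

Derivation:
Option A: s[0]='e'->'a', delta=(1-5)*11^4 mod 101 = 16, hash=33+16 mod 101 = 49
Option B: s[2]='j'->'b', delta=(2-10)*11^2 mod 101 = 42, hash=33+42 mod 101 = 75
Option C: s[4]='g'->'f', delta=(6-7)*11^0 mod 101 = 100, hash=33+100 mod 101 = 32 <-- target
Option D: s[3]='g'->'h', delta=(8-7)*11^1 mod 101 = 11, hash=33+11 mod 101 = 44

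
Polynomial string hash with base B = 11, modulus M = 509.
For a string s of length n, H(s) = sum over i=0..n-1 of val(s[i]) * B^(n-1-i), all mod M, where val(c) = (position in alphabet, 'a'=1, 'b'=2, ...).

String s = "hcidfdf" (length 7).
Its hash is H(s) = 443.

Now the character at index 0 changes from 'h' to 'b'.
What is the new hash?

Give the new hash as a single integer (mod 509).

Answer: 15

Derivation:
val('h') = 8, val('b') = 2
Position k = 0, exponent = n-1-k = 6
B^6 mod M = 11^6 mod 509 = 241
Delta = (2 - 8) * 241 mod 509 = 81
New hash = (443 + 81) mod 509 = 15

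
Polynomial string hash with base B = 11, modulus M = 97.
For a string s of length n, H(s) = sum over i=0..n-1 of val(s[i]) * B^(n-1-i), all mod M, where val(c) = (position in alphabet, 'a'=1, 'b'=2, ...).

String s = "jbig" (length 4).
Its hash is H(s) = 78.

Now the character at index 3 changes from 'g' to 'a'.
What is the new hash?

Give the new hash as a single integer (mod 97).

val('g') = 7, val('a') = 1
Position k = 3, exponent = n-1-k = 0
B^0 mod M = 11^0 mod 97 = 1
Delta = (1 - 7) * 1 mod 97 = 91
New hash = (78 + 91) mod 97 = 72

Answer: 72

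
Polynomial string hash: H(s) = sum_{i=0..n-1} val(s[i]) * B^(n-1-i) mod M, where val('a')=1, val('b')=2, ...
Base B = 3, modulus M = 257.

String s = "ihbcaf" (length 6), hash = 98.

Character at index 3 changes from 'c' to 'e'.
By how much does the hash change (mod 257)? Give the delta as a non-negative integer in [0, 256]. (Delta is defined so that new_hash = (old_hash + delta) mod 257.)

Delta formula: (val(new) - val(old)) * B^(n-1-k) mod M
  val('e') - val('c') = 5 - 3 = 2
  B^(n-1-k) = 3^2 mod 257 = 9
  Delta = 2 * 9 mod 257 = 18

Answer: 18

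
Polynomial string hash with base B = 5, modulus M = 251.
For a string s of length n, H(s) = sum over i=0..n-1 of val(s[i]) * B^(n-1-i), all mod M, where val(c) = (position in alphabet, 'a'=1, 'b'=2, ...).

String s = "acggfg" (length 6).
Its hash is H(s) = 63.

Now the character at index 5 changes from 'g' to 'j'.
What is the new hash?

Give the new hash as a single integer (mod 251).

Answer: 66

Derivation:
val('g') = 7, val('j') = 10
Position k = 5, exponent = n-1-k = 0
B^0 mod M = 5^0 mod 251 = 1
Delta = (10 - 7) * 1 mod 251 = 3
New hash = (63 + 3) mod 251 = 66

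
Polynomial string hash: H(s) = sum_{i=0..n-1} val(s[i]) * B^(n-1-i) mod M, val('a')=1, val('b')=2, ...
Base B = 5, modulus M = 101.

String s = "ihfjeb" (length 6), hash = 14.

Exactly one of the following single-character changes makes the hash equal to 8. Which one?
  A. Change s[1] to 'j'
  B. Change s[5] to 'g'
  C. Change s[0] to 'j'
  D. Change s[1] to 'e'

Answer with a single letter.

Option A: s[1]='h'->'j', delta=(10-8)*5^4 mod 101 = 38, hash=14+38 mod 101 = 52
Option B: s[5]='b'->'g', delta=(7-2)*5^0 mod 101 = 5, hash=14+5 mod 101 = 19
Option C: s[0]='i'->'j', delta=(10-9)*5^5 mod 101 = 95, hash=14+95 mod 101 = 8 <-- target
Option D: s[1]='h'->'e', delta=(5-8)*5^4 mod 101 = 44, hash=14+44 mod 101 = 58

Answer: C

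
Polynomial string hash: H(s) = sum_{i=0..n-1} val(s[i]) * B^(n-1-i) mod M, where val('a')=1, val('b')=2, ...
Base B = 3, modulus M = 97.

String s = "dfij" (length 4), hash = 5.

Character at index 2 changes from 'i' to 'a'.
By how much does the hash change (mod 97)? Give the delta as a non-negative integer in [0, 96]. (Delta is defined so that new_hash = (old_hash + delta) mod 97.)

Delta formula: (val(new) - val(old)) * B^(n-1-k) mod M
  val('a') - val('i') = 1 - 9 = -8
  B^(n-1-k) = 3^1 mod 97 = 3
  Delta = -8 * 3 mod 97 = 73

Answer: 73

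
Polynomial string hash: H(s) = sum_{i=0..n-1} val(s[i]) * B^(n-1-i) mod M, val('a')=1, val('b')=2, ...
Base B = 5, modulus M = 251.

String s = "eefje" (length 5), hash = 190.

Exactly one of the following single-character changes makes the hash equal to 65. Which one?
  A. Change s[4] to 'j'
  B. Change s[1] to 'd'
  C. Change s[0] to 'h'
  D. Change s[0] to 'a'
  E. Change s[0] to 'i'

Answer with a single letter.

Option A: s[4]='e'->'j', delta=(10-5)*5^0 mod 251 = 5, hash=190+5 mod 251 = 195
Option B: s[1]='e'->'d', delta=(4-5)*5^3 mod 251 = 126, hash=190+126 mod 251 = 65 <-- target
Option C: s[0]='e'->'h', delta=(8-5)*5^4 mod 251 = 118, hash=190+118 mod 251 = 57
Option D: s[0]='e'->'a', delta=(1-5)*5^4 mod 251 = 10, hash=190+10 mod 251 = 200
Option E: s[0]='e'->'i', delta=(9-5)*5^4 mod 251 = 241, hash=190+241 mod 251 = 180

Answer: B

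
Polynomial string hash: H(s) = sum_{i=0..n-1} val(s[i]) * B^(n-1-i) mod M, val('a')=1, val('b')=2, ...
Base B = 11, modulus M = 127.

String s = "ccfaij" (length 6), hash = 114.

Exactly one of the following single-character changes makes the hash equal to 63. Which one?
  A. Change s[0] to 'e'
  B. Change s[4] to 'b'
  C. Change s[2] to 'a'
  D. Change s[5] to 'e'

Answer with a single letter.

Option A: s[0]='c'->'e', delta=(5-3)*11^5 mod 127 = 30, hash=114+30 mod 127 = 17
Option B: s[4]='i'->'b', delta=(2-9)*11^1 mod 127 = 50, hash=114+50 mod 127 = 37
Option C: s[2]='f'->'a', delta=(1-6)*11^3 mod 127 = 76, hash=114+76 mod 127 = 63 <-- target
Option D: s[5]='j'->'e', delta=(5-10)*11^0 mod 127 = 122, hash=114+122 mod 127 = 109

Answer: C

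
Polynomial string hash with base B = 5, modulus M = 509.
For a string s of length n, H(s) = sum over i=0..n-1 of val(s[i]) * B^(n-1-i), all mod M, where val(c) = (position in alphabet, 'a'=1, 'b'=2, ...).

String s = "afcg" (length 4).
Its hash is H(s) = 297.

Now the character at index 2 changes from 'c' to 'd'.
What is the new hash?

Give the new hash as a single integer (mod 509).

Answer: 302

Derivation:
val('c') = 3, val('d') = 4
Position k = 2, exponent = n-1-k = 1
B^1 mod M = 5^1 mod 509 = 5
Delta = (4 - 3) * 5 mod 509 = 5
New hash = (297 + 5) mod 509 = 302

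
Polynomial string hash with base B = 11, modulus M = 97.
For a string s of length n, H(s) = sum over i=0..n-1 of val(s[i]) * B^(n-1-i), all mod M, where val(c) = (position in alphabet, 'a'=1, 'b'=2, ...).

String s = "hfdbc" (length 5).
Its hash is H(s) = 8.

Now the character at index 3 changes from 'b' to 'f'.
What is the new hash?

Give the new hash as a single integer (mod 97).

val('b') = 2, val('f') = 6
Position k = 3, exponent = n-1-k = 1
B^1 mod M = 11^1 mod 97 = 11
Delta = (6 - 2) * 11 mod 97 = 44
New hash = (8 + 44) mod 97 = 52

Answer: 52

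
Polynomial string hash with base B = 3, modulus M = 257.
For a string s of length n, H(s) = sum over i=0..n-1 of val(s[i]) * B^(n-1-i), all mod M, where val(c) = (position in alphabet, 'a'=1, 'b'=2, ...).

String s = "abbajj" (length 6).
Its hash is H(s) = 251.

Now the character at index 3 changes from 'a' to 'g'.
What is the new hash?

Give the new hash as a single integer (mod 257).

Answer: 48

Derivation:
val('a') = 1, val('g') = 7
Position k = 3, exponent = n-1-k = 2
B^2 mod M = 3^2 mod 257 = 9
Delta = (7 - 1) * 9 mod 257 = 54
New hash = (251 + 54) mod 257 = 48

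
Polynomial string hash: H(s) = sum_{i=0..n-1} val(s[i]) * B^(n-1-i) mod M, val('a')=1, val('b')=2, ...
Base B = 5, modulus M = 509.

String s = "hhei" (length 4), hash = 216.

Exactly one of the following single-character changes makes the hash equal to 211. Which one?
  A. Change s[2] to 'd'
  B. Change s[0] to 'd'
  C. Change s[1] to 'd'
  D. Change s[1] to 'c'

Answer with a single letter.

Option A: s[2]='e'->'d', delta=(4-5)*5^1 mod 509 = 504, hash=216+504 mod 509 = 211 <-- target
Option B: s[0]='h'->'d', delta=(4-8)*5^3 mod 509 = 9, hash=216+9 mod 509 = 225
Option C: s[1]='h'->'d', delta=(4-8)*5^2 mod 509 = 409, hash=216+409 mod 509 = 116
Option D: s[1]='h'->'c', delta=(3-8)*5^2 mod 509 = 384, hash=216+384 mod 509 = 91

Answer: A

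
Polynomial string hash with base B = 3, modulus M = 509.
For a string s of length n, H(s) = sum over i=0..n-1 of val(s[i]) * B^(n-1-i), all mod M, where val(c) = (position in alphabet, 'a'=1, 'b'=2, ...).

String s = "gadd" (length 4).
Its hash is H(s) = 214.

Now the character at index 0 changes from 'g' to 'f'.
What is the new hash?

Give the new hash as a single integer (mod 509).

Answer: 187

Derivation:
val('g') = 7, val('f') = 6
Position k = 0, exponent = n-1-k = 3
B^3 mod M = 3^3 mod 509 = 27
Delta = (6 - 7) * 27 mod 509 = 482
New hash = (214 + 482) mod 509 = 187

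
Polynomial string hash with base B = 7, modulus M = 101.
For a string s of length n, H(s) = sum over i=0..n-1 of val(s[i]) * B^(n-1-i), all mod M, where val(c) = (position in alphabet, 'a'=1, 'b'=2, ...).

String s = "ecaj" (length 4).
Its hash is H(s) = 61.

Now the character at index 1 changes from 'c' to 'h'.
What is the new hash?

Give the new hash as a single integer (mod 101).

val('c') = 3, val('h') = 8
Position k = 1, exponent = n-1-k = 2
B^2 mod M = 7^2 mod 101 = 49
Delta = (8 - 3) * 49 mod 101 = 43
New hash = (61 + 43) mod 101 = 3

Answer: 3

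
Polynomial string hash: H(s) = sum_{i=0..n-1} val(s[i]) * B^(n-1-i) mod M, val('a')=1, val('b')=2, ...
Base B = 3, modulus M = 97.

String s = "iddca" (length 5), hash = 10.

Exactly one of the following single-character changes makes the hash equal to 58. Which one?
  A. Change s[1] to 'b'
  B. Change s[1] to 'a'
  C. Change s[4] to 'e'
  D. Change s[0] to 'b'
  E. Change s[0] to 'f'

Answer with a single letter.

Option A: s[1]='d'->'b', delta=(2-4)*3^3 mod 97 = 43, hash=10+43 mod 97 = 53
Option B: s[1]='d'->'a', delta=(1-4)*3^3 mod 97 = 16, hash=10+16 mod 97 = 26
Option C: s[4]='a'->'e', delta=(5-1)*3^0 mod 97 = 4, hash=10+4 mod 97 = 14
Option D: s[0]='i'->'b', delta=(2-9)*3^4 mod 97 = 15, hash=10+15 mod 97 = 25
Option E: s[0]='i'->'f', delta=(6-9)*3^4 mod 97 = 48, hash=10+48 mod 97 = 58 <-- target

Answer: E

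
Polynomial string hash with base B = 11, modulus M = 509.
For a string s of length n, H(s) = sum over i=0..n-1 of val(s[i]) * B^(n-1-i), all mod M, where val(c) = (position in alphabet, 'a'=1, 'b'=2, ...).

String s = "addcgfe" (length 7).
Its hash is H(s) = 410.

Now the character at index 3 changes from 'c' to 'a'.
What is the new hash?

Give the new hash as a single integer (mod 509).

val('c') = 3, val('a') = 1
Position k = 3, exponent = n-1-k = 3
B^3 mod M = 11^3 mod 509 = 313
Delta = (1 - 3) * 313 mod 509 = 392
New hash = (410 + 392) mod 509 = 293

Answer: 293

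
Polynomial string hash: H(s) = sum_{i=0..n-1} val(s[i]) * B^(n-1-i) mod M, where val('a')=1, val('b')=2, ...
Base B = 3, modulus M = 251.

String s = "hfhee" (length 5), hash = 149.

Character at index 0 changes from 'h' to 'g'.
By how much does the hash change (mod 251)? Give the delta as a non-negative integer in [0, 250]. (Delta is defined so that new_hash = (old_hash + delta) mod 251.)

Delta formula: (val(new) - val(old)) * B^(n-1-k) mod M
  val('g') - val('h') = 7 - 8 = -1
  B^(n-1-k) = 3^4 mod 251 = 81
  Delta = -1 * 81 mod 251 = 170

Answer: 170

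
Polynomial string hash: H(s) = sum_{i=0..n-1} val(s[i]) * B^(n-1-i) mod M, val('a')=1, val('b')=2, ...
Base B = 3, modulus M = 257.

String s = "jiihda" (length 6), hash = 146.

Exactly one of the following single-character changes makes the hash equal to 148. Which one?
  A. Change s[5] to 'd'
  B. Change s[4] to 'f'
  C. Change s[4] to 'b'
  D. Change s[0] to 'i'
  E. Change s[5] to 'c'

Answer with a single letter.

Option A: s[5]='a'->'d', delta=(4-1)*3^0 mod 257 = 3, hash=146+3 mod 257 = 149
Option B: s[4]='d'->'f', delta=(6-4)*3^1 mod 257 = 6, hash=146+6 mod 257 = 152
Option C: s[4]='d'->'b', delta=(2-4)*3^1 mod 257 = 251, hash=146+251 mod 257 = 140
Option D: s[0]='j'->'i', delta=(9-10)*3^5 mod 257 = 14, hash=146+14 mod 257 = 160
Option E: s[5]='a'->'c', delta=(3-1)*3^0 mod 257 = 2, hash=146+2 mod 257 = 148 <-- target

Answer: E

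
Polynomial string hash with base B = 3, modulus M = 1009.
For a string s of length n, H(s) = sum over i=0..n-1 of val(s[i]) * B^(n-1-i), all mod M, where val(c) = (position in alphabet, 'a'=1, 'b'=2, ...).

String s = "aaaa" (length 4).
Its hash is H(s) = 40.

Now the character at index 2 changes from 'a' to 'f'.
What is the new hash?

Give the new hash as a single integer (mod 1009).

Answer: 55

Derivation:
val('a') = 1, val('f') = 6
Position k = 2, exponent = n-1-k = 1
B^1 mod M = 3^1 mod 1009 = 3
Delta = (6 - 1) * 3 mod 1009 = 15
New hash = (40 + 15) mod 1009 = 55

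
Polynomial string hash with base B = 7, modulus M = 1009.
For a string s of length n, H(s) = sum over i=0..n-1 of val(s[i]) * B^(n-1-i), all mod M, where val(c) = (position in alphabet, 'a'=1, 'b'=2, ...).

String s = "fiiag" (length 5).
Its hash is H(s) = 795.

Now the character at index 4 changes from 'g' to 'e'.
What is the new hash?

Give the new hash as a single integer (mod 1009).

Answer: 793

Derivation:
val('g') = 7, val('e') = 5
Position k = 4, exponent = n-1-k = 0
B^0 mod M = 7^0 mod 1009 = 1
Delta = (5 - 7) * 1 mod 1009 = 1007
New hash = (795 + 1007) mod 1009 = 793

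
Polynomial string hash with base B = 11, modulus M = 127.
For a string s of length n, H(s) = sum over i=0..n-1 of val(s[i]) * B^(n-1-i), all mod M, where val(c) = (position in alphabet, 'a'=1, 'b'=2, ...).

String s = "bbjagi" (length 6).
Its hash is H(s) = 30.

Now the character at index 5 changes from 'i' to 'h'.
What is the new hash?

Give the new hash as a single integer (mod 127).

val('i') = 9, val('h') = 8
Position k = 5, exponent = n-1-k = 0
B^0 mod M = 11^0 mod 127 = 1
Delta = (8 - 9) * 1 mod 127 = 126
New hash = (30 + 126) mod 127 = 29

Answer: 29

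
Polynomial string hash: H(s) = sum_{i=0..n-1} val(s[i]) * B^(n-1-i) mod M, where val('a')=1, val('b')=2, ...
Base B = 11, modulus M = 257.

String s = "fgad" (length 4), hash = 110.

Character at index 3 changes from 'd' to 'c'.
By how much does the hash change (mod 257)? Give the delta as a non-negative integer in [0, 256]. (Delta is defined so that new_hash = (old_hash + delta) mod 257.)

Delta formula: (val(new) - val(old)) * B^(n-1-k) mod M
  val('c') - val('d') = 3 - 4 = -1
  B^(n-1-k) = 11^0 mod 257 = 1
  Delta = -1 * 1 mod 257 = 256

Answer: 256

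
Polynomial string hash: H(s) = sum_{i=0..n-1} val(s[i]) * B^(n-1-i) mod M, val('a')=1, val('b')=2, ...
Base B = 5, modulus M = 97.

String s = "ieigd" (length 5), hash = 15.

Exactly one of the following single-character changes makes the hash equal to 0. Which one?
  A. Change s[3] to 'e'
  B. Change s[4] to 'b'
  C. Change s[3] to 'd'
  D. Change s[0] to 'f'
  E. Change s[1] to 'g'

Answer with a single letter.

Answer: C

Derivation:
Option A: s[3]='g'->'e', delta=(5-7)*5^1 mod 97 = 87, hash=15+87 mod 97 = 5
Option B: s[4]='d'->'b', delta=(2-4)*5^0 mod 97 = 95, hash=15+95 mod 97 = 13
Option C: s[3]='g'->'d', delta=(4-7)*5^1 mod 97 = 82, hash=15+82 mod 97 = 0 <-- target
Option D: s[0]='i'->'f', delta=(6-9)*5^4 mod 97 = 65, hash=15+65 mod 97 = 80
Option E: s[1]='e'->'g', delta=(7-5)*5^3 mod 97 = 56, hash=15+56 mod 97 = 71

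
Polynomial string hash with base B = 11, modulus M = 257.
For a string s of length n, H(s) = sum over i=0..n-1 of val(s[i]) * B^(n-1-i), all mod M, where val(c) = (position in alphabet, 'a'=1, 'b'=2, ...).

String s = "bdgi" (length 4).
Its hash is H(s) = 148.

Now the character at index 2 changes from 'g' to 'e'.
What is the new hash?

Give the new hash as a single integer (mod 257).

Answer: 126

Derivation:
val('g') = 7, val('e') = 5
Position k = 2, exponent = n-1-k = 1
B^1 mod M = 11^1 mod 257 = 11
Delta = (5 - 7) * 11 mod 257 = 235
New hash = (148 + 235) mod 257 = 126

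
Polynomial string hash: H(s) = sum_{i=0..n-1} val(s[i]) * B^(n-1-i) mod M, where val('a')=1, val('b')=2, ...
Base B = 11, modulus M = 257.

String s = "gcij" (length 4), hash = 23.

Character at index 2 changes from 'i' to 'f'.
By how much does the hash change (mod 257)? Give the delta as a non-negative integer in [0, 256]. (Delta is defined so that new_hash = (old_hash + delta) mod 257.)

Answer: 224

Derivation:
Delta formula: (val(new) - val(old)) * B^(n-1-k) mod M
  val('f') - val('i') = 6 - 9 = -3
  B^(n-1-k) = 11^1 mod 257 = 11
  Delta = -3 * 11 mod 257 = 224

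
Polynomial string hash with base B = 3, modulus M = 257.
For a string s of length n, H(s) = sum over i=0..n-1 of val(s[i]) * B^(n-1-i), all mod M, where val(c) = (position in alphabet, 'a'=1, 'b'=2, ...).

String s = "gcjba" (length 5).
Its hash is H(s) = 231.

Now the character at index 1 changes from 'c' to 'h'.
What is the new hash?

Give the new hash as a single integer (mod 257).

val('c') = 3, val('h') = 8
Position k = 1, exponent = n-1-k = 3
B^3 mod M = 3^3 mod 257 = 27
Delta = (8 - 3) * 27 mod 257 = 135
New hash = (231 + 135) mod 257 = 109

Answer: 109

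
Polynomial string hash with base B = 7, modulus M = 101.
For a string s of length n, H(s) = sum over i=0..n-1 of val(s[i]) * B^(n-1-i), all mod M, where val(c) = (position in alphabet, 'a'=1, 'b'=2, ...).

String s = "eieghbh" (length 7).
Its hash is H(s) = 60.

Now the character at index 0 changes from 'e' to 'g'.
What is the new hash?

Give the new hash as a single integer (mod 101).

Answer: 28

Derivation:
val('e') = 5, val('g') = 7
Position k = 0, exponent = n-1-k = 6
B^6 mod M = 7^6 mod 101 = 85
Delta = (7 - 5) * 85 mod 101 = 69
New hash = (60 + 69) mod 101 = 28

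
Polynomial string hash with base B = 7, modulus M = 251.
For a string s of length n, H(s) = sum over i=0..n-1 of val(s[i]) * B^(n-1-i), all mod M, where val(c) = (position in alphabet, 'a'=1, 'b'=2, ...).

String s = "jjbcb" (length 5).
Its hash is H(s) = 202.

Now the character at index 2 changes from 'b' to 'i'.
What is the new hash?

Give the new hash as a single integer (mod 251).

Answer: 43

Derivation:
val('b') = 2, val('i') = 9
Position k = 2, exponent = n-1-k = 2
B^2 mod M = 7^2 mod 251 = 49
Delta = (9 - 2) * 49 mod 251 = 92
New hash = (202 + 92) mod 251 = 43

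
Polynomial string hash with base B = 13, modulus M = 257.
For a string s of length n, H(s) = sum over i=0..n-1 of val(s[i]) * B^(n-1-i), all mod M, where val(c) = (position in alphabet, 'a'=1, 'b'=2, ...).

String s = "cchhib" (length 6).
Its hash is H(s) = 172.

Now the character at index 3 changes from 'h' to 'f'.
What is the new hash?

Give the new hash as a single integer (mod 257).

val('h') = 8, val('f') = 6
Position k = 3, exponent = n-1-k = 2
B^2 mod M = 13^2 mod 257 = 169
Delta = (6 - 8) * 169 mod 257 = 176
New hash = (172 + 176) mod 257 = 91

Answer: 91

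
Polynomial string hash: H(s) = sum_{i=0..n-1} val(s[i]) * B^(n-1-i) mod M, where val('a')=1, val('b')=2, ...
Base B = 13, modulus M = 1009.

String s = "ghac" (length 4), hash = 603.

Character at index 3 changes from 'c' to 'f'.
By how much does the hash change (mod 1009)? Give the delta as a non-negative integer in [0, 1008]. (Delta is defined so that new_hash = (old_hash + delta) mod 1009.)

Answer: 3

Derivation:
Delta formula: (val(new) - val(old)) * B^(n-1-k) mod M
  val('f') - val('c') = 6 - 3 = 3
  B^(n-1-k) = 13^0 mod 1009 = 1
  Delta = 3 * 1 mod 1009 = 3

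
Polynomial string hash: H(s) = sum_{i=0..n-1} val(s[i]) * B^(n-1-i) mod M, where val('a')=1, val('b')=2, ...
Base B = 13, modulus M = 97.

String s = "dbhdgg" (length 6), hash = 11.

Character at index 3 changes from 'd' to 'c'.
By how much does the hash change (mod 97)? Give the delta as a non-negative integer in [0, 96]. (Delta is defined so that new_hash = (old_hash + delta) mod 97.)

Answer: 25

Derivation:
Delta formula: (val(new) - val(old)) * B^(n-1-k) mod M
  val('c') - val('d') = 3 - 4 = -1
  B^(n-1-k) = 13^2 mod 97 = 72
  Delta = -1 * 72 mod 97 = 25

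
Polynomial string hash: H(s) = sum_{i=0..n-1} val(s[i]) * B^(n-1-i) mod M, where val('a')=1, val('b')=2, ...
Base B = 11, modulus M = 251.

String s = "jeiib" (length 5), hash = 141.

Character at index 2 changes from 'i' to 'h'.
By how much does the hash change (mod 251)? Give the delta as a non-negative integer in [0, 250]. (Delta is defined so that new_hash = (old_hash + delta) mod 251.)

Delta formula: (val(new) - val(old)) * B^(n-1-k) mod M
  val('h') - val('i') = 8 - 9 = -1
  B^(n-1-k) = 11^2 mod 251 = 121
  Delta = -1 * 121 mod 251 = 130

Answer: 130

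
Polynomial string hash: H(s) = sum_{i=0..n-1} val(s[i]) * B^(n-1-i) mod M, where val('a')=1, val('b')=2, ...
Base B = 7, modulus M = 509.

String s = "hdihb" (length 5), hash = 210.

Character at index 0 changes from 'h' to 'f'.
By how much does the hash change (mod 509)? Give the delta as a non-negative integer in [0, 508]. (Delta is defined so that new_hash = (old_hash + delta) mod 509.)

Delta formula: (val(new) - val(old)) * B^(n-1-k) mod M
  val('f') - val('h') = 6 - 8 = -2
  B^(n-1-k) = 7^4 mod 509 = 365
  Delta = -2 * 365 mod 509 = 288

Answer: 288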